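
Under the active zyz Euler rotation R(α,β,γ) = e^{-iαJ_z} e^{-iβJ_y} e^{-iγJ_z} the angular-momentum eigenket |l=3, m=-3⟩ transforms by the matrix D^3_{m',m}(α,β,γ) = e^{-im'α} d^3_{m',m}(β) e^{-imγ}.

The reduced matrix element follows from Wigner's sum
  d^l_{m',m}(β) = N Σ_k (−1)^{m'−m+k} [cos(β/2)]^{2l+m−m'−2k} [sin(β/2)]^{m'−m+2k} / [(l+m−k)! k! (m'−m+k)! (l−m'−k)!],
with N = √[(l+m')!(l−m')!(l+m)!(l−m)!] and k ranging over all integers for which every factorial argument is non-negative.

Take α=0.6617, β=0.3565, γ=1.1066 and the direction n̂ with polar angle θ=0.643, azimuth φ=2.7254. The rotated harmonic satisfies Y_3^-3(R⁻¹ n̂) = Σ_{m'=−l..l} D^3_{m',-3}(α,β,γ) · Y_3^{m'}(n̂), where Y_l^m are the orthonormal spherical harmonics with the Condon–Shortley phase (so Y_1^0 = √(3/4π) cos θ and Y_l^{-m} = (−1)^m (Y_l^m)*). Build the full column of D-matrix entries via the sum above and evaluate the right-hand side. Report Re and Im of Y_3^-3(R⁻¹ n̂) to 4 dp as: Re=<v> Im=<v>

Re=-0.1448 Im=0.1111

Need the full column D^3_{m',-3} for m'=−3..3 at α=0.6617, β=0.3565, γ=1.1066.
cos(β/2)=0.984155, sin(β/2)=0.177308
d^3_{-3,-3}: single k=0 term ⇒ +0.908620;  D = +0.507415-0.753738i
d^3_{-2,-3}: single k=0 term ⇒ -0.400979;  D = +0.027721+0.400020i
d^3_{-1,-3}: single k=0 term ⇒ +0.114223;  D = -0.076248-0.085049i
d^3_{0,-3}: single k=0 term ⇒ -0.023762;  D = +0.023386+0.004212i
d^3_{1,-3}: single k=0 term ⇒ +0.003708;  D = -0.003283+0.001724i
d^3_{2,-3}: single k=0 term ⇒ -0.000422;  D = +0.000174-0.000385i
d^3_{3,-3}: single k=0 term ⇒ +0.000031;  D = +0.000007+0.000030i
Y_3^{m'}(θ=0.643,φ=2.7254) and Σ D·Y over m':
  (+0.5074-0.7537i)·(-0.0285-0.0853i)  (+0.0277+0.4000i)·(+0.1979+0.2175i)  (-0.0762-0.0850i)·(-0.3903-0.1725i)  (+0.0234+0.0042i)·(+0.0604+0.0000i)  (-0.0033+0.0017i)·(+0.3903-0.1725i)  (+0.0002-0.0004i)·(+0.1979-0.2175i)  (+0.0000+0.0000i)·(+0.0285-0.0853i)
Y_3^-3(R⁻¹ n̂) = -0.144784+0.111117i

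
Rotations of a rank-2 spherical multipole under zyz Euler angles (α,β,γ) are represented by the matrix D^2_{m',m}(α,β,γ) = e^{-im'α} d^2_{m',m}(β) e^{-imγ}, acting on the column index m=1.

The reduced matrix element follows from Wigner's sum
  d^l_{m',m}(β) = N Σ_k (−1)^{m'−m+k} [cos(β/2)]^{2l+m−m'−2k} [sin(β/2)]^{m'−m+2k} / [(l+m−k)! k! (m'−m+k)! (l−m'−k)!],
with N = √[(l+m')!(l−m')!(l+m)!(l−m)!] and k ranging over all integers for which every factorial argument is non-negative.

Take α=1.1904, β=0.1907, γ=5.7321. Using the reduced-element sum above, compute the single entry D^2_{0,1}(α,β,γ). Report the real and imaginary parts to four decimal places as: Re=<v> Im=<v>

Re=0.1942 Im=0.1194

First d^2_{0,1}(β=0.1907), then the phase factors e^{-i(0)α} and e^{-i(1)γ}:
With c≡cos(β/2)=0.995458 and s≡sin(β/2)=0.095206, N=[2·2·6·1]^{1/2}=4.898979
Admissible k: 1..2 (factorial args all ≥0)
  k=1: (−1)^0·4.8990/(2)·0.9955^3·0.0952^1 = +0.230042
  k=2: (−1)^1·4.8990/(2)·0.9955^1·0.0952^3 = -0.002104
d^2_{0,1}(0.1907) = +0.230042 -0.002104 = +0.227937
Attach z-rotation phases: D = e^{-i(0)(1.1904)}·(+0.227937)·e^{-i(1)(5.7321)} = +0.194193+0.119351i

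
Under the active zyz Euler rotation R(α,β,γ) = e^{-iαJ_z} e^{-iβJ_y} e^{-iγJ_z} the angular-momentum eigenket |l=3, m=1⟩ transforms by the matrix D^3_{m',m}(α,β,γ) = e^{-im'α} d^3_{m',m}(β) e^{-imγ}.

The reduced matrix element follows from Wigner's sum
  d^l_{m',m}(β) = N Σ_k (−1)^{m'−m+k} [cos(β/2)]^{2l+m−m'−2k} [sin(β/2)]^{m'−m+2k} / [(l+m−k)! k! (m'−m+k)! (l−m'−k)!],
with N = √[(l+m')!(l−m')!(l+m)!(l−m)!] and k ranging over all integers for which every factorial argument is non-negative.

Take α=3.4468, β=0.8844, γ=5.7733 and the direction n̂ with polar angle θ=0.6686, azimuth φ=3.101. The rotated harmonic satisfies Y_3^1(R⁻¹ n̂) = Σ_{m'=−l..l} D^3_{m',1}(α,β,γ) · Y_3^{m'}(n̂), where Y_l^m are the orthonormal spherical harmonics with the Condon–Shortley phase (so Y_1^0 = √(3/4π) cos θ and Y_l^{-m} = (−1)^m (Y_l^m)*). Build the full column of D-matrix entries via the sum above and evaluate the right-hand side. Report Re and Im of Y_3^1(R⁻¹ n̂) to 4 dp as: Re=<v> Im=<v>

Re=0.1183 Im=0.3382

Need the full column D^3_{m',1} for m'=−3..3 at α=3.4468, β=0.8844, γ=5.7733.
cos(β/2)=0.903812, sin(β/2)=0.427929
d^3_{-3,1}: single k=4 term ⇒ +0.106093;  D = -0.015360-0.104976i
d^3_{-2,1}: k∈[3..4] ⇒ +0.365915 -0.041014 = +0.324900;  D = +0.141466+0.292485i
d^3_{-1,1}: k∈[2..4] ⇒ +0.733175 -0.219146 +0.006141 = +0.520170;  D = -0.356733-0.378574i
d^3_{0,1}: k∈[1..3] ⇒ +0.894033 -0.601259 +0.044929 = +0.337703;  D = +0.294748+0.164825i
d^3_{1,1}: k∈[0..2] ⇒ +0.545092 -0.977567 +0.164359 = -0.268115;  D = +0.262519+0.054495i
d^3_{2,1}: k∈[0..1] ⇒ -0.816137 +0.365915 = -0.450222;  D = -0.447949+0.045184i
d^3_{3,1}: single k=0 term ⇒ +0.473262;  D = -0.434839+0.186795i
Y_3^{m'}(θ=0.6686,φ=3.101) and Σ D·Y over m':
  (-0.0154-0.1050i)·(-0.0986-0.0121i)  (+0.1415+0.2925i)·(+0.3071+0.0250i)  (-0.3567-0.3786i)·(-0.4161-0.0169i)  (+0.2947+0.1648i)·(+0.0230+0.0000i)  (+0.2625+0.0545i)·(+0.4161-0.0169i)  (-0.4479+0.0452i)·(+0.3071-0.0250i)  (-0.4348+0.1868i)·(+0.0986-0.0121i)
Y_3^1(R⁻¹ n̂) = +0.118276+0.338246i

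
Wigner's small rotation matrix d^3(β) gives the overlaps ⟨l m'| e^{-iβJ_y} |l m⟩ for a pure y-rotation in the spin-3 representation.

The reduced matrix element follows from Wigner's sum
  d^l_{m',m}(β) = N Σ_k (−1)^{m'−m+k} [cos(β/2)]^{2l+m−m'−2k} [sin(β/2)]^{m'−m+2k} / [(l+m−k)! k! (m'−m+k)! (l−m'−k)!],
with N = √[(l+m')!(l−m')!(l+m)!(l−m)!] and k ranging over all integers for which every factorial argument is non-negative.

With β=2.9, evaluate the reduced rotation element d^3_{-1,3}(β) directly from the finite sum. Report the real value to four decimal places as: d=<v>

d^3_{-1,3}(β=2.9) via Wigner's sum:
Half-angle: c=0.120503, s=0.992713. N=√(2·24·720·1)=185.903201
k∈{4} keeps every argument non-negative
  k=4: (−1)^0·185.9032/(48)·0.1205^2·0.9927^4 = +0.054618
d^3_{-1,3}(2.9) = +0.054618

d=0.0546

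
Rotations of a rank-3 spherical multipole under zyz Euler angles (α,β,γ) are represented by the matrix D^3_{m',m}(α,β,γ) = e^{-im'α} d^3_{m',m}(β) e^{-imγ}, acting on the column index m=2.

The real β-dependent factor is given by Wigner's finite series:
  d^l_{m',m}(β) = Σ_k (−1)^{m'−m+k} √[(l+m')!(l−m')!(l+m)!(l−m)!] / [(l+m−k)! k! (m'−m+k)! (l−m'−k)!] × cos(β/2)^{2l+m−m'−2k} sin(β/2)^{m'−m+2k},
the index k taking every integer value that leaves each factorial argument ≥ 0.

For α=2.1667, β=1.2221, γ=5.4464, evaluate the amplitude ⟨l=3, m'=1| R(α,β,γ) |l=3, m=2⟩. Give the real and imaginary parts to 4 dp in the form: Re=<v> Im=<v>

Re=0.0110 Im=-0.0059

Split into d^3_{1,2}(β=1.2221) × two z-phases.
With c≡cos(β/2)=0.819046 and s≡sin(β/2)=0.573728, N=[24·2·120·1]^{1/2}=75.894664
k∈{1,2} keeps every argument non-negative
  k=1: (−1)^0·75.8947/(24)·0.8190^5·0.5737^1 = +0.668725
  k=2: (−1)^1·75.8947/(12)·0.8190^3·0.5737^3 = -0.656255
d^3_{1,2}(1.2221) = +0.668725 -0.656255 = +0.012470
D = (-0.561257-0.827642i)·(+0.012470)·(-0.102593+0.994723i) = +0.010984-0.005903i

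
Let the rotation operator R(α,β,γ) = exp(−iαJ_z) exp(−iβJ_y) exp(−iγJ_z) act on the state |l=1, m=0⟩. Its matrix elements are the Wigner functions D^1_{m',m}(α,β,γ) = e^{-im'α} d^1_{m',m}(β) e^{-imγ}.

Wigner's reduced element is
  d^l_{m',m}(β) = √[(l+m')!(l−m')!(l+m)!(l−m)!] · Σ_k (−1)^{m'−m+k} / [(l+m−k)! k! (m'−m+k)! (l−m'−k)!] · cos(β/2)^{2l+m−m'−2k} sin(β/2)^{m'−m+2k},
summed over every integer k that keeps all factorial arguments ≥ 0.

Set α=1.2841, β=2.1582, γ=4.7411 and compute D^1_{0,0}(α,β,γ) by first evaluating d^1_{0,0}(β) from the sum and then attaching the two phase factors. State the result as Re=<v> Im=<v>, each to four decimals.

Re=-0.5542 Im=0.0000

D^1_{0,0}(1.2841,2.1582,4.7411) = e^{-i·0·1.2841}·d^1_{0,0}(2.1582)·e^{-i·0·4.7411}. Compute d first:
Half-angle: c=0.472122, s=0.881533. N=√(1·1·1·1)=1.000000
k: max(0,(0)−(0))=0 … min(1+(0),1−(0))=1
  k=0: (−1)^0·1.0000/(1)·0.4721^2·0.8815^0 = +0.222899
  k=1: (−1)^1·1.0000/(1)·0.4721^0·0.8815^2 = -0.777101
d^1_{0,0}(2.1582) = +0.222899 -0.777101 = -0.554202
D = (+1.000000+0.000000i)·(-0.554202)·(+1.000000+0.000000i) = -0.554202+0.000000i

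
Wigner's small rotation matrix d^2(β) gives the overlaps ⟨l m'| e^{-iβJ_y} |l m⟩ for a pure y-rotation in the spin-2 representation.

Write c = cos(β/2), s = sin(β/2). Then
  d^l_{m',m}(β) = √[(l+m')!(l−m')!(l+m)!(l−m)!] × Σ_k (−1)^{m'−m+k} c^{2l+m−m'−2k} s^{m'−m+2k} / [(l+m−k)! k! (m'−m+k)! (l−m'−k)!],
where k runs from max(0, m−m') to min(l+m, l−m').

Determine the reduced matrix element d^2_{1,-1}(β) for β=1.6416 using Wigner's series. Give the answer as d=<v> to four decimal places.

d^2_{1,-1}(β=1.6416) via Wigner's sum:
c=cos(1.6416/2)=0.681636, s=sin(1.6416/2)=0.731691; N=√[6·1·1·6]=6.000000
Admissible k: 0..1 (factorial args all ≥0)
  k=0: (−1)^2·6.0000/(2)·0.6816^2·0.7317^2 = +0.746246
  k=1: (−1)^3·6.0000/(6)·0.6816^0·0.7317^4 = -0.286623
d^2_{1,-1}(1.6416) = +0.746246 -0.286623 = +0.459623

d=0.4596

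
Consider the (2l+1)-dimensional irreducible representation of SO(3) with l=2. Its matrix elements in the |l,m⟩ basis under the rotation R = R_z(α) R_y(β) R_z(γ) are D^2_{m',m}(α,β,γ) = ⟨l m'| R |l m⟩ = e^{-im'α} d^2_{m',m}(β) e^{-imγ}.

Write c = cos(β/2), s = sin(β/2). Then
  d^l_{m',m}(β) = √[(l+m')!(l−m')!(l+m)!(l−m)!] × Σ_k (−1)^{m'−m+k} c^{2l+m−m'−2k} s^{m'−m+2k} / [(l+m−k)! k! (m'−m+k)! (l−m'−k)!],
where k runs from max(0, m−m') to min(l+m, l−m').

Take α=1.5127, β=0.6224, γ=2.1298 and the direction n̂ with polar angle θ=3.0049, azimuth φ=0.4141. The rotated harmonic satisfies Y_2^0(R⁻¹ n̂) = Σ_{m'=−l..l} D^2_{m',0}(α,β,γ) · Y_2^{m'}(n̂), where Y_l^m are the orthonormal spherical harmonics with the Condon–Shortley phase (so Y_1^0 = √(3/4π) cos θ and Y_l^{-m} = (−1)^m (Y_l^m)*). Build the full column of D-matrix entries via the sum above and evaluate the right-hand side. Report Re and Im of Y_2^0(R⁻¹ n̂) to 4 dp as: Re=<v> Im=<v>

Need the full column D^2_{m',0} for m'=−2..2 at α=1.5127, β=0.6224, γ=2.1298.
cos(β/2)=0.951967, sin(β/2)=0.306201
d^2_{-2,0}: single k=2 term ⇒ +0.208129;  D = -0.206726+0.024129i
d^2_{-1,0}: k∈[1..2] ⇒ +0.647065 -0.066945 = +0.580120;  D = +0.033684+0.579141i
d^2_{0,0}: k∈[0..2] ⇒ +0.821272 -0.339874 +0.008791 = +0.490190;  D = +0.490190+0.000000i
d^2_{1,0}: k∈[0..1] ⇒ -0.647065 +0.066945 = -0.580120;  D = -0.033684+0.579141i
d^2_{2,0}: single k=0 term ⇒ +0.208129;  D = -0.206726-0.024129i
Y_2^{m'}(θ=3.0049,φ=0.4141) and Σ D·Y over m':
  (-0.2067+0.0241i)·(+0.0049-0.0053i)  (+0.0337+0.5791i)·(-0.0955+0.0420i)  (+0.4902+0.0000i)·(+0.6132+0.0000i)  (-0.0337+0.5791i)·(+0.0955+0.0420i)  (-0.2067-0.0241i)·(+0.0049+0.0053i)
Y_2^0(R⁻¹ n̂) = +0.243803+0.000000i

Re=0.2438 Im=0.0000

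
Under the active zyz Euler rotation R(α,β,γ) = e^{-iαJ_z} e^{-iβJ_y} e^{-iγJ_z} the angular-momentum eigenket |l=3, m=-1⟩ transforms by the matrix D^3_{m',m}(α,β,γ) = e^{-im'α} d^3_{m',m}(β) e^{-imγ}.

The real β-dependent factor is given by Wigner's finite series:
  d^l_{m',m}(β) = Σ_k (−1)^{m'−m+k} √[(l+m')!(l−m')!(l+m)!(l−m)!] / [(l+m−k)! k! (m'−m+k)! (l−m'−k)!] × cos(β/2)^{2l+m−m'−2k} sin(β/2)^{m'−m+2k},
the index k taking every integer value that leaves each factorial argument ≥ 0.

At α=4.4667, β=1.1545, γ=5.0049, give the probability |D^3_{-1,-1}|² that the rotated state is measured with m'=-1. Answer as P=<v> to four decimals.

P=0.2069

Split into d^3_{-1,-1}(β=1.1545) × two z-phases.
c=cos(1.1545/2)=0.837967, s=sin(1.1545/2)=0.545722; N=√[2·24·2·24]=48.000000
k∈{0,1,2} keeps every argument non-negative
  k=0: (−1)^0·48.0000/(48)·0.8380^6·0.5457^0 = +0.346226
  k=1: (−1)^1·48.0000/(6)·0.8380^4·0.5457^2 = -1.174733
  k=2: (−1)^2·48.0000/(8)·0.8380^2·0.5457^4 = +0.373671
d^3_{-1,-1}(1.1545) = +0.346226 -1.174733 +0.373671 = -0.454835
|D^3_{-1,-1}|² = |d^3_{-1,-1}(β)|² = (-0.454835)² = 0.206875 (the z-rotation phases have unit modulus)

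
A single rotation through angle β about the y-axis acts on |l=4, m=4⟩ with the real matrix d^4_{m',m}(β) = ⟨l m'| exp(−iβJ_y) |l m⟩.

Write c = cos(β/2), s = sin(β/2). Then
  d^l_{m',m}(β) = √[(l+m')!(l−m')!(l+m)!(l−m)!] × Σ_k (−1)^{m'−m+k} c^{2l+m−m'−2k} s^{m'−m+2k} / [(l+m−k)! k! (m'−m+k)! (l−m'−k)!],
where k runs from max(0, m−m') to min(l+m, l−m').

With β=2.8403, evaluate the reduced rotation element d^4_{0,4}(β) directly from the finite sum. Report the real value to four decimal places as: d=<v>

d^4_{0,4}(β=2.8403) via Wigner's sum:
c=cos(2.8403/2)=0.150077, s=sin(2.8403/2)=0.988674; N=√[24·24·40320·1]=4819.161753
k: max(0,(4)−(0))=4 … min(4+(4),4−(0))=4
  k=4: (−1)^0·4819.1618/(576)·0.1501^4·0.9887^4 = +0.004055
d^4_{0,4}(2.8403) = +0.004055

d=0.0041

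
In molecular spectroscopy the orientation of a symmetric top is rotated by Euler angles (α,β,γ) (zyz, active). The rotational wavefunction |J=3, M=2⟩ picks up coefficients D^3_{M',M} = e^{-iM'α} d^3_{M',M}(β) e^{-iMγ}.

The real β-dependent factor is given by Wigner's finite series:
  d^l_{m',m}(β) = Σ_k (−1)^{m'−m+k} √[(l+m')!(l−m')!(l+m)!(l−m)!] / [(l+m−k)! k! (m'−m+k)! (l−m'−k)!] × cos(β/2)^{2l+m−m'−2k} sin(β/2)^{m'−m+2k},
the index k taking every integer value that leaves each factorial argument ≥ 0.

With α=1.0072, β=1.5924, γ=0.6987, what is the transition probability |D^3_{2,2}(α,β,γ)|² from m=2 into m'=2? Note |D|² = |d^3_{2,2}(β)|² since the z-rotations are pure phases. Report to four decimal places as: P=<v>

P=0.2442

Split into d^3_{2,2}(β=1.5924) × two z-phases.
Half-angle: c=0.699428, s=0.714703. N=√(120·1·120·1)=120.000000
Admissible k: 0..1 (factorial args all ≥0)
  k=0: (−1)^0·120.0000/(120)·0.6994^6·0.7147^0 = +0.117073
  k=1: (−1)^1·120.0000/(24)·0.6994^4·0.7147^2 = -0.611213
d^3_{2,2}(1.5924) = +0.117073 -0.611213 = -0.494140
|D^3_{2,2}|² = |d^3_{2,2}(β)|² = (-0.494140)² = 0.244175 (the z-rotation phases have unit modulus)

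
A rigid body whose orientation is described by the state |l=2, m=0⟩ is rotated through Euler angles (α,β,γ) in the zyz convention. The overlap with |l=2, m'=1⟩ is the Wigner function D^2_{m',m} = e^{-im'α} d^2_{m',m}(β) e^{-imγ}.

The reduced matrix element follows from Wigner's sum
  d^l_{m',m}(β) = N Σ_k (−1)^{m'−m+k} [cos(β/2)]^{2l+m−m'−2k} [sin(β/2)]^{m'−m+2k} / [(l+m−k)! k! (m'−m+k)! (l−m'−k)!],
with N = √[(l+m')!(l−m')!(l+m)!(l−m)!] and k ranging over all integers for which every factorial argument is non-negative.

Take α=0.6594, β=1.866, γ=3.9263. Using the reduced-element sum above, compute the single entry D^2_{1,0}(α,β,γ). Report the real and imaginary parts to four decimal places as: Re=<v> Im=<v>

First d^2_{1,0}(β=1.866), then the phase factors e^{-i(1)α} and e^{-i(0)γ}:
Half-angle: c=0.595426, s=0.803410. N=√(6·1·2·2)=4.898979
k: max(0,(0)−(1))=0 … min(2+(0),2−(1))=1
  k=0: (−1)^1·4.8990/(2)·0.5954^3·0.8034^1 = -0.415429
  k=1: (−1)^2·4.8990/(2)·0.5954^1·0.8034^3 = +0.756337
d^2_{1,0}(1.866) = -0.415429 +0.756337 = +0.340907
Phases: e^{-i·(1)·0.6594}=+0.790360-0.612643i, e^{-i·(0)·3.9263}=+1.000000+0.000000i ⇒ D=+0.269440-0.208854i

Re=0.2694 Im=-0.2089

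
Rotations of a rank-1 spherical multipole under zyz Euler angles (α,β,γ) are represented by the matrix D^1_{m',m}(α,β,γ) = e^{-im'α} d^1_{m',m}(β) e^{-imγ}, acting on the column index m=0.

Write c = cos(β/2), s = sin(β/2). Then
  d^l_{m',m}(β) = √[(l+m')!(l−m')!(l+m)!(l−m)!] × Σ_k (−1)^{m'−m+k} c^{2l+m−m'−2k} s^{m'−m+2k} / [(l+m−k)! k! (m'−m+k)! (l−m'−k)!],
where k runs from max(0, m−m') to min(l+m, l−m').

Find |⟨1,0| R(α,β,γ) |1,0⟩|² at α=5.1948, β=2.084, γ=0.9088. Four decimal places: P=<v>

P=0.2411

D^1_{0,0}(5.1948,2.084,0.9088) = e^{-i·0·5.1948}·d^1_{0,0}(2.084)·e^{-i·0·0.9088}. Compute d first:
c=cos(2.084/2)=0.504494, s=sin(2.084/2)=0.863415; N=√[1·1·1·1]=1.000000
The bounds max(0,m−m')=0 and min(l+m,l−m')=1 give 2 terms
  k=0: (−1)^0·1.0000/(1)·0.5045^2·0.8634^0 = +0.254515
  k=1: (−1)^1·1.0000/(1)·0.5045^0·0.8634^2 = -0.745485
d^1_{0,0}(2.084) = +0.254515 -0.745485 = -0.490971
|D^1_{0,0}|² = |d^1_{0,0}(β)|² = (-0.490971)² = 0.241052 (the z-rotation phases have unit modulus)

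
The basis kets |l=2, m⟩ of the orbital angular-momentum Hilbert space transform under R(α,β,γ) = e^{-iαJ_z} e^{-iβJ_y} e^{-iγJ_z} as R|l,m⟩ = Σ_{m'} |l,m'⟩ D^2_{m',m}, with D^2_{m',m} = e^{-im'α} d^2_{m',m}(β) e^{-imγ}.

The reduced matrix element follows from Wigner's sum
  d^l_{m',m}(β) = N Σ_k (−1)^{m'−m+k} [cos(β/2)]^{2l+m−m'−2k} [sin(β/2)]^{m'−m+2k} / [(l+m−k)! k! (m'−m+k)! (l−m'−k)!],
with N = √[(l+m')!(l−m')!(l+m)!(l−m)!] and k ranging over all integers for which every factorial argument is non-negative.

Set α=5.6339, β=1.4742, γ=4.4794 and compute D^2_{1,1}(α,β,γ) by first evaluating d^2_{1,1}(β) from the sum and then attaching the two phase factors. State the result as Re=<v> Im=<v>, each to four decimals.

Re=0.3417 Im=-0.2811

Split into d^2_{1,1}(β=1.4742) × two z-phases.
With c≡cos(β/2)=0.740421 and s≡sin(β/2)=0.672144, N=[6·1·6·1]^{1/2}=6.000000
k: max(0,(1)−(1))=0 … min(2+(1),2−(1))=1
  k=0: (−1)^0·6.0000/(6)·0.7404^4·0.6721^0 = +0.300549
  k=1: (−1)^1·6.0000/(2)·0.7404^2·0.6721^2 = -0.743024
d^2_{1,1}(1.4742) = +0.300549 -0.743024 = -0.442475
Phases: e^{-i·(1)·5.6339}=+0.796516+0.604617i, e^{-i·(1)·4.4794}=-0.230887+0.972981i ⇒ D=+0.341673-0.281147i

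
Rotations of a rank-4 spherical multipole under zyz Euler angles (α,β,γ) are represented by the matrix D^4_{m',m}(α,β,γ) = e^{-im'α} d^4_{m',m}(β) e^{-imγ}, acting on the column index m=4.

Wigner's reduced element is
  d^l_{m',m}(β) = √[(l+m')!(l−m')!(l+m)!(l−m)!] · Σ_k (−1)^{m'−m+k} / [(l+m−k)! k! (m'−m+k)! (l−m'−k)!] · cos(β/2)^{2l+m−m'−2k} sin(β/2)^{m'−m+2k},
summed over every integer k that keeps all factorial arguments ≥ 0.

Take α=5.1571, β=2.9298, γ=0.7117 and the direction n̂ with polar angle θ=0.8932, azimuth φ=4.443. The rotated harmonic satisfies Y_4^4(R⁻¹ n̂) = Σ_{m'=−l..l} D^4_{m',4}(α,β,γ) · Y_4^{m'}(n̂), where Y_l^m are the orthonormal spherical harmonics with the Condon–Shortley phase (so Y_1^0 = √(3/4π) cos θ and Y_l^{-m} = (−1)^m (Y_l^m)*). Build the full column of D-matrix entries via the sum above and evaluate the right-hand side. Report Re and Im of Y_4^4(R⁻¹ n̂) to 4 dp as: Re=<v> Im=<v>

Re=0.2408 Im=-0.0871

Need the full column D^4_{m',4} for m'=−4..4 at α=5.1571, β=2.9298, γ=0.7117.
cos(β/2)=0.105699, sin(β/2)=0.994398
d^4_{-4,4}: single k=8 term ⇒ +0.956055;  D = +0.460738-0.837712i
d^4_{-3,4}: single k=7 term ⇒ +0.287433;  D = +0.286947+0.016699i
d^4_{-2,4}: single k=6 term ⇒ +0.057158;  D = +0.021550+0.052940i
d^4_{-1,4}: single k=5 term ⇒ +0.008592;  D = -0.005790+0.006348i
d^4_{0,4}: single k=4 term ⇒ +0.001021;  D = -0.000977-0.000297i
d^4_{1,4}: single k=3 term ⇒ +0.000097;  D = -0.000014-0.000096i
d^4_{2,4}: single k=2 term ⇒ +0.000007;  D = +0.000006-0.000004i
d^4_{3,4}: single k=1 term ⇒ +0.000000;  D = +0.000000+0.000000i
d^4_{4,4}: single k=0 term ⇒ +0.000000;  D = -0.000000+0.000000i
Y_4^{m'}(θ=0.8932,φ=4.443) and Σ D·Y over m':
  (+0.4607-0.8377i)·(+0.0772+0.1436i)  (+0.2869+0.0167i)·(+0.2683-0.2563i)  (+0.0216+0.0529i)·(-0.3052-0.1824i)  (-0.0058+0.0063i)·(+0.0153-0.0554i)  (-0.0010-0.0003i)·(-0.3580+0.0000i)  (-0.0000-0.0001i)·(-0.0153-0.0554i)  (+0.0000-0.0000i)·(-0.3052+0.1824i)  (+0.0000+0.0000i)·(-0.2683-0.2563i)  (-0.0000+0.0000i)·(+0.0772-0.1436i)
Y_4^4(R⁻¹ n̂) = +0.240816-0.087141i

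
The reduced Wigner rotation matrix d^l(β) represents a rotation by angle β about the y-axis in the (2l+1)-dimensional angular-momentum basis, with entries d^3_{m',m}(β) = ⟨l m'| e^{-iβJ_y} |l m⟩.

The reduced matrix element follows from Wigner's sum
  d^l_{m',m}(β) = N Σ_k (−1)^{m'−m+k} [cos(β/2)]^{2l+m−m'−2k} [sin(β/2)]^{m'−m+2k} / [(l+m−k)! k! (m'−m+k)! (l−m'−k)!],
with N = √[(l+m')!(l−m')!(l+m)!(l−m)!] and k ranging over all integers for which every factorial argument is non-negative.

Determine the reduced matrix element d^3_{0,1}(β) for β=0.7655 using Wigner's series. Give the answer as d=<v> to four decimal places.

d^3_{0,1}(β=0.7655) via Wigner's sum:
Half-angle: c=0.927641, s=0.373473. N=√(6·6·24·2)=41.569219
k∈{1,2,3} keeps every argument non-negative
  k=1: (−1)^0·41.5692/(12)·0.9276^5·0.3735^1 = +0.888689
  k=2: (−1)^1·41.5692/(4)·0.9276^3·0.3735^3 = -0.432145
  k=3: (−1)^2·41.5692/(12)·0.9276^1·0.3735^5 = +0.023349
d^3_{0,1}(0.7655) = +0.888689 -0.432145 +0.023349 = +0.479893

d=0.4799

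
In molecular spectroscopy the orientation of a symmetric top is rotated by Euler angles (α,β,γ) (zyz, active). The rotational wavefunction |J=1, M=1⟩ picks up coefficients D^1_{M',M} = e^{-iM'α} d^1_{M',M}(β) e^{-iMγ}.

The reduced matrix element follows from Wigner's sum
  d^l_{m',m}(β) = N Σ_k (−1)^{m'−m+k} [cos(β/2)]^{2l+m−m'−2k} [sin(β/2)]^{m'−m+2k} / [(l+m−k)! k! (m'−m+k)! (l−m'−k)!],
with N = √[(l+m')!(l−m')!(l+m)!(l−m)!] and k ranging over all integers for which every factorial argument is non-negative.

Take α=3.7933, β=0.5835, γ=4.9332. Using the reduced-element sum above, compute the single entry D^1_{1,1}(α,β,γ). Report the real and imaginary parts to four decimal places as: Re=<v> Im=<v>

D^1_{1,1}(3.7933,0.5835,4.9332) = e^{-i·1·3.7933}·d^1_{1,1}(0.5835)·e^{-i·1·4.9332}. Compute d first:
c=cos(0.5835/2)=0.957742, s=sin(0.5835/2)=0.287629; N=√[2·1·2·1]=2.000000
k∈{0} keeps every argument non-negative
  k=0: (−1)^0·2.0000/(2)·0.9577^2·0.2876^0 = +0.917270
d^1_{1,1}(0.5835) = +0.917270
Attach z-rotation phases: D = e^{-i(1)(3.7933)}·(+0.917270)·e^{-i(1)(4.9332)} = -0.702583-0.589712i

Re=-0.7026 Im=-0.5897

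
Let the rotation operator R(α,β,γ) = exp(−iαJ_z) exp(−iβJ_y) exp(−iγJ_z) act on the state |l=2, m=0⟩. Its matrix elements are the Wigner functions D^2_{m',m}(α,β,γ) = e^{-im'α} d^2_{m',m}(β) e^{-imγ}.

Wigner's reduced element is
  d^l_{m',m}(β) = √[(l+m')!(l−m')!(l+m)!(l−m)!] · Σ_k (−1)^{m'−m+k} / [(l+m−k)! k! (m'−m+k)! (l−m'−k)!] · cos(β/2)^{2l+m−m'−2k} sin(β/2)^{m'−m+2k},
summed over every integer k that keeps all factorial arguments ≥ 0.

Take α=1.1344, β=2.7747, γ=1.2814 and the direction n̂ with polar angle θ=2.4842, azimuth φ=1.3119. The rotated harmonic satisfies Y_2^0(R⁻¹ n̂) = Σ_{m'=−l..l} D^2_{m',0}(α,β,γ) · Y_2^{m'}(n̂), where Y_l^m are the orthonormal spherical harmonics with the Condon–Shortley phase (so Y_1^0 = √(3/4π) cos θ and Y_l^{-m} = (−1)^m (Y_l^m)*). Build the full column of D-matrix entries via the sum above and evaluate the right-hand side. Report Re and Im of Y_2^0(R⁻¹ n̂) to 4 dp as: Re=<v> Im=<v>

Re=0.5469 Im=0.0000

Need the full column D^2_{m',0} for m'=−2..2 at α=1.1344, β=2.7747, γ=1.2814.
cos(β/2)=0.182419, sin(β/2)=0.983221
d^2_{-2,0}: single k=2 term ⇒ +0.078799;  D = -0.050643+0.060370i
d^2_{-1,0}: k∈[1..2] ⇒ +0.014620 -0.424717 = -0.410097;  D = -0.173338-0.371663i
d^2_{0,0}: k∈[0..2] ⇒ +0.001107 -0.128678 +0.934554 = +0.806984;  D = +0.806984+0.000000i
d^2_{1,0}: k∈[0..1] ⇒ -0.014620 +0.424717 = +0.410097;  D = +0.173338-0.371663i
d^2_{2,0}: single k=0 term ⇒ +0.078799;  D = -0.050643-0.060370i
Y_2^{m'}(θ=2.4842,φ=1.3119) and Σ D·Y over m':
  (-0.0506+0.0604i)·(-0.1253-0.0714i)  (-0.1733-0.3717i)·(-0.0957+0.3612i)  (+0.8070+0.0000i)·(+0.2775+0.0000i)  (+0.1733-0.3717i)·(+0.0957+0.3612i)  (-0.0506-0.0604i)·(-0.1253+0.0714i)
Y_2^0(R⁻¹ n̂) = +0.546923-0.000000i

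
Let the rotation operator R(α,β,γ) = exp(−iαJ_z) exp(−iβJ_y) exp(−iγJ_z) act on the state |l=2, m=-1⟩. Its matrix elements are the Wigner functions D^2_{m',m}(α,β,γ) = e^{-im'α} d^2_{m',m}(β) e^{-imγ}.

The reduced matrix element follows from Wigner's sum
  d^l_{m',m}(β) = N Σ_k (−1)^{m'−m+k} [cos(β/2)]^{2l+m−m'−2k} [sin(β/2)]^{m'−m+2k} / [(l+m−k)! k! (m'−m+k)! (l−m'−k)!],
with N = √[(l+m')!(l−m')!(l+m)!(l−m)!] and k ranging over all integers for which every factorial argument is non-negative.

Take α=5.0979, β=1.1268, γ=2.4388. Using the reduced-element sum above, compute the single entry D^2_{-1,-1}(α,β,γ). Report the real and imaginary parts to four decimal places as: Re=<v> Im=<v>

Re=-0.0314 Im=-0.0957

First d^2_{-1,-1}(β=1.1268), then the phase factors e^{-i(-1)α} and e^{-i(-1)γ}:
Half-angle: c=0.845444, s=0.534064. N=√(1·6·1·6)=6.000000
k: max(0,(-1)−(-1))=0 … min(2+(-1),2−(-1))=1
  k=0: (−1)^0·6.0000/(6)·0.8454^4·0.5341^0 = +0.510905
  k=1: (−1)^1·6.0000/(2)·0.8454^2·0.5341^2 = -0.611614
d^2_{-1,-1}(1.1268) = +0.510905 -0.611614 = -0.100709
D = (+0.376033-0.926606i)·(-0.100709)·(-0.763040+0.646351i) = -0.031420-0.095683i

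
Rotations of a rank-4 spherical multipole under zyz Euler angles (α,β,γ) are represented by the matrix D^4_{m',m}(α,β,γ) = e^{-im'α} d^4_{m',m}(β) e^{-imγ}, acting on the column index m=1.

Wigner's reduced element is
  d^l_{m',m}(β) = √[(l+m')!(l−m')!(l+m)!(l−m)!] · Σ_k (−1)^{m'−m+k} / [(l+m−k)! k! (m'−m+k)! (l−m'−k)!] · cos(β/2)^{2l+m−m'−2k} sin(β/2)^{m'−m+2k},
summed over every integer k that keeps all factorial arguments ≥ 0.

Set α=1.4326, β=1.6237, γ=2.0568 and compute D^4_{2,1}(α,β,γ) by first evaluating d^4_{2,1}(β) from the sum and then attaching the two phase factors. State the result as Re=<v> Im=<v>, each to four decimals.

Split into d^4_{2,1}(β=1.6237) × two z-phases.
With c≡cos(β/2)=0.688157 and s≡sin(β/2)=0.725562, N=[720·2·120·6]^{1/2}=1018.233765
k: max(0,(1)−(2))=0 … min(4+(1),4−(2))=2
  k=0: (−1)^1·1018.2338/(240)·0.6882^7·0.7256^1 = -0.224970
  k=1: (−1)^2·1018.2338/(48)·0.6882^5·0.7256^3 = +1.250454
  k=2: (−1)^3·1018.2338/(72)·0.6882^3·0.7256^5 = -0.926722
d^4_{2,1}(1.6237) = -0.224970 +1.250454 -0.926722 = +0.098762
Phases: e^{-i·(2)·1.4326}=-0.962046-0.272887i, e^{-i·(1)·2.0568}=-0.467096-0.884207i ⇒ D=+0.020550+0.096600i

Re=0.0206 Im=0.0966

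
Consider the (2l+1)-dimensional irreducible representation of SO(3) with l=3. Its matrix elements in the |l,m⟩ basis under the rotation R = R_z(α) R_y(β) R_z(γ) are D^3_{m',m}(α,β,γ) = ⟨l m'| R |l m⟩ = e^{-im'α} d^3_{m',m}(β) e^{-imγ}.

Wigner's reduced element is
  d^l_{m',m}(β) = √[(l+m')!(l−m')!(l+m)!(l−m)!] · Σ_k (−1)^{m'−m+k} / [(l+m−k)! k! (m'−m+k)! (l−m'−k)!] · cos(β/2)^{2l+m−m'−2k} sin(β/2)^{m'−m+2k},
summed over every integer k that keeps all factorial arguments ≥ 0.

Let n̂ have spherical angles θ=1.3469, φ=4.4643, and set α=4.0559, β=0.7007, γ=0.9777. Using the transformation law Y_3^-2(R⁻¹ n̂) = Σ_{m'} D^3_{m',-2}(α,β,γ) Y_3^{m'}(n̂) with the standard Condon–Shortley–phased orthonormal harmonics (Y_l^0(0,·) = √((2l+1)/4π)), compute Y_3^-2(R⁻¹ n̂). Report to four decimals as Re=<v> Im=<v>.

Re=0.2555 Im=0.2208

Need the full column D^3_{m',-2} for m'=−3..3 at α=4.0559, β=0.7007, γ=0.9777.
cos(β/2)=0.939253, sin(β/2)=0.343227
d^3_{-3,-2}: single k=1 term ⇒ +0.614566;  D = +0.008645+0.614505i
d^3_{-2,-2}: k∈[0..1] ⇒ +0.686585 -0.458418 = +0.228168;  D = -0.182682-0.136703i
d^3_{-1,-2}: k∈[0..1] ⇒ -0.793402 +0.211895 = -0.581507;  D = -0.560146+0.156162i
d^3_{0,-2}: k∈[0..1] ⇒ +0.502172 -0.067058 = +0.435114;  D = -0.163251+0.403328i
d^3_{1,-2}: k∈[0..1] ⇒ -0.211895 +0.014148 = -0.197747;  D = +0.099917+0.170647i
d^3_{2,-2}: k∈[0..1] ⇒ +0.061215 -0.001635 = +0.059580;  D = +0.059102+0.007534i
d^3_{3,-2}: single k=0 term ⇒ -0.010959;  D = +0.007733-0.007765i
Y_3^{m'}(θ=1.3469,φ=4.4643) and Σ D·Y over m':
  (+0.0086+0.6145i)·(+0.2620-0.2845i)  (-0.1827-0.1367i)·(-0.1897-0.1027i)  (-0.5601+0.1562i)·(+0.0583-0.2302i)  (-0.1633+0.4033i)·(-0.2281+0.0000i)  (+0.0999+0.1706i)·(-0.0583-0.2302i)  (+0.0591+0.0075i)·(-0.1897+0.1027i)  (+0.0077-0.0078i)·(-0.2620-0.2845i)
Y_3^-2(R⁻¹ n̂) = +0.255466+0.220782i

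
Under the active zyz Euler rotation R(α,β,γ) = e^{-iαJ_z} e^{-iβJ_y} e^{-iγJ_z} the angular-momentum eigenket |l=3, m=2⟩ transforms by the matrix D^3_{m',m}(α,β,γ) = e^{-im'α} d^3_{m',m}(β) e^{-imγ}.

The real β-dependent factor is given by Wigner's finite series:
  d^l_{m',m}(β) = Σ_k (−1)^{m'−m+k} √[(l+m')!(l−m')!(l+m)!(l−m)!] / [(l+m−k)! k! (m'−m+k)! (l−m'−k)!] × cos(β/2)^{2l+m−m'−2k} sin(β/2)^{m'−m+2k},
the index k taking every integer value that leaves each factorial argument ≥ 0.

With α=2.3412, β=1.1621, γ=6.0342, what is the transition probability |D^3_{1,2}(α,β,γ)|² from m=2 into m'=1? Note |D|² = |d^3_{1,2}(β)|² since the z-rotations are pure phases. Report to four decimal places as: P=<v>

P=0.0095

Split into d^3_{1,2}(β=1.1621) × two z-phases.
Half-angle: c=0.835887, s=0.548902. N=√(24·2·120·1)=75.894664
k: max(0,(2)−(1))=1 … min(3+(2),3−(1))=2
  k=1: (−1)^0·75.8947/(24)·0.8359^5·0.5489^1 = +0.708324
  k=2: (−1)^1·75.8947/(12)·0.8359^3·0.5489^3 = -0.610881
d^3_{1,2}(1.1621) = +0.708324 -0.610881 = +0.097443
|D^3_{1,2}|² = |d^3_{1,2}(β)|² = (+0.097443)² = 0.009495 (the z-rotation phases have unit modulus)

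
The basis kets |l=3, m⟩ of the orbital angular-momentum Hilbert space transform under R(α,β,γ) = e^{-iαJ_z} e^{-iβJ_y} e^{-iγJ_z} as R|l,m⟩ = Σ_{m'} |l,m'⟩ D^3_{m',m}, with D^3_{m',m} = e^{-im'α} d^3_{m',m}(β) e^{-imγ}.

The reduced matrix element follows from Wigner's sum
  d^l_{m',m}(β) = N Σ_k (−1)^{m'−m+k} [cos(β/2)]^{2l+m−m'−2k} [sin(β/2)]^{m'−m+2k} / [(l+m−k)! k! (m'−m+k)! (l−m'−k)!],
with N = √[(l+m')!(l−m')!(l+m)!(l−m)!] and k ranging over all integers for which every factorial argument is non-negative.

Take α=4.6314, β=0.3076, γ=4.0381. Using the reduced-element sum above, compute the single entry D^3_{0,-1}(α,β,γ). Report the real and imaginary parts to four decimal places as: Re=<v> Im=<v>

Re=0.2899 Im=0.3627

Split into d^3_{0,-1}(β=0.3076) × two z-phases.
Half-angle: c=0.988196, s=0.153194. N=√(6·6·2·24)=41.569219
Admissible k: 0..2 (factorial args all ≥0)
  k=0: (−1)^1·41.5692/(12)·0.9882^5·0.1532^1 = -0.500091
  k=1: (−1)^2·41.5692/(4)·0.9882^3·0.1532^3 = +0.036055
  k=2: (−1)^3·41.5692/(12)·0.9882^1·0.1532^5 = -0.000289
d^3_{0,-1}(0.3076) = -0.500091 +0.036055 -0.000289 = -0.464325
Attach z-rotation phases: D = e^{-i(0)(4.6314)}·(-0.464325)·e^{-i(-1)(4.0381)} = +0.289897+0.362708i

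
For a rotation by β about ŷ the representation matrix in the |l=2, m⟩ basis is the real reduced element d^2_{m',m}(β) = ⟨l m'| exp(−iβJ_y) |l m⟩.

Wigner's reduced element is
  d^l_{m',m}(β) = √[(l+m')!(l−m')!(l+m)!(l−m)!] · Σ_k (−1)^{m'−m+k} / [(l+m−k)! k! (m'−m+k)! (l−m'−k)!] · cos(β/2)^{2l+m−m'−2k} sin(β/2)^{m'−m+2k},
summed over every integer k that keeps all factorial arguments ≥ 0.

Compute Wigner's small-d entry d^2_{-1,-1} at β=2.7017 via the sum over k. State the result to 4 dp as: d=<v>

d=-0.1337

d^2_{-1,-1}(β=2.7017) via Wigner's sum:
With c≡cos(β/2)=0.218177 and s≡sin(β/2)=0.975909, N=[1·6·1·6]^{1/2}=6.000000
k: max(0,(-1)−(-1))=0 … min(2+(-1),2−(-1))=1
  k=0: (−1)^0·6.0000/(6)·0.2182^4·0.9759^0 = +0.002266
  k=1: (−1)^1·6.0000/(2)·0.2182^2·0.9759^2 = -0.136006
d^2_{-1,-1}(2.7017) = +0.002266 -0.136006 = -0.133740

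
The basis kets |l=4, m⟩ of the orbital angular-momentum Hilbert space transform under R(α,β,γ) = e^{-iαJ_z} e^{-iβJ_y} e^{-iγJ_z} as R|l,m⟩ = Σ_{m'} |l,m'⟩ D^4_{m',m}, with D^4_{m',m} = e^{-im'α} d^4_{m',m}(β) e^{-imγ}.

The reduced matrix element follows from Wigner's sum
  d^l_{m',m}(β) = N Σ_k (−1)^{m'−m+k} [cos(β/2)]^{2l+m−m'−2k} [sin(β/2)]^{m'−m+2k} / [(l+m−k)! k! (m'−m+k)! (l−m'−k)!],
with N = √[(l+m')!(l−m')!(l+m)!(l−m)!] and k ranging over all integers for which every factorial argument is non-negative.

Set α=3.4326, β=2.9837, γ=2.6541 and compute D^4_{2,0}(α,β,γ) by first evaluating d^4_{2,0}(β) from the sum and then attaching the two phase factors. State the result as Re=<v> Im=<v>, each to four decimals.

D^4_{2,0}(3.4326,2.9837,2.6541) = e^{-i·2·3.4326}·d^4_{2,0}(2.9837)·e^{-i·0·2.6541}. Compute d first:
c=cos(2.9837/2)=0.078864, s=sin(2.9837/2)=0.996885; N=√[720·2·24·24]=910.735966
Admissible k: 0..2 (factorial args all ≥0)
  k=0: (−1)^2·910.7360/(96)·0.0789^6·0.9969^2 = +0.000002
  k=1: (−1)^3·910.7360/(36)·0.0789^4·0.9969^4 = -0.000966
  k=2: (−1)^4·910.7360/(96)·0.0789^2·0.9969^6 = +0.057910
d^4_{2,0}(2.9837) = +0.000002 -0.000966 +0.057910 = +0.056946
D = (+0.835357-0.549708i)·(+0.056946)·(+1.000000+0.000000i) = +0.047570-0.031304i

Re=0.0476 Im=-0.0313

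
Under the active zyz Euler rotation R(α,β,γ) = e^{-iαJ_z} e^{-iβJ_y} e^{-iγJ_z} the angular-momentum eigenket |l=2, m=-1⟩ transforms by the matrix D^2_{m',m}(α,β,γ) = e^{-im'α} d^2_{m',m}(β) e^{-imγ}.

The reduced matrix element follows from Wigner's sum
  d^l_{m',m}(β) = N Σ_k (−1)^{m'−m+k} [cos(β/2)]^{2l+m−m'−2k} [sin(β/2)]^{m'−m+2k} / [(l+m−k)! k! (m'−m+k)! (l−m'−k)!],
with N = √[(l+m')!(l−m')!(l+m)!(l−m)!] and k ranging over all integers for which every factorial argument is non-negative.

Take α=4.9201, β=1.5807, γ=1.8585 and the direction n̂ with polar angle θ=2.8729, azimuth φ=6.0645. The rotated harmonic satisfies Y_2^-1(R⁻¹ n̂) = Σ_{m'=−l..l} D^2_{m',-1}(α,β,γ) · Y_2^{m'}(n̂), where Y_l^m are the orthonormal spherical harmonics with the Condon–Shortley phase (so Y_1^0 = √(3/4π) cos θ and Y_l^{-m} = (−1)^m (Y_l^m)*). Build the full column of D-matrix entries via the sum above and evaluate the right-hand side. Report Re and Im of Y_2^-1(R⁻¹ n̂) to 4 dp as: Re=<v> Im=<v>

Re=-0.0038 Im=0.0915

Need the full column D^2_{m',-1} for m'=−2..2 at α=4.9201, β=1.5807, γ=1.8585.
cos(β/2)=0.703597, sin(β/2)=0.710600
d^2_{-2,-1}: single k=1 term ⇒ +0.495024;  D = +0.320085-0.377617i
d^2_{-1,-1}: k∈[0..1] ⇒ +0.245073 -0.749926 = -0.504854;  D = -0.444156-0.240006i
d^2_{0,-1}: k∈[0..1] ⇒ -0.606278 +0.618407 = +0.012129;  D = -0.003442+0.011630i
d^2_{1,-1}: k∈[0..1] ⇒ +0.749926 -0.254976 = +0.494950;  D = -0.493367-0.039550i
d^2_{2,-1}: single k=0 term ⇒ -0.504927;  D = +0.064313+0.500814i
Y_2^{m'}(θ=2.8729,φ=6.0645) and Σ D·Y over m':
  (+0.3201-0.3776i)·(+0.0247+0.0115i)  (-0.4442-0.2400i)·(-0.1930-0.0429i)  (-0.0034+0.0116i)·(+0.5641+0.0000i)  (-0.4934-0.0396i)·(+0.1930-0.0429i)  (+0.0643+0.5008i)·(+0.0247-0.0115i)
Y_2^-1(R⁻¹ n̂) = -0.003824+0.091457i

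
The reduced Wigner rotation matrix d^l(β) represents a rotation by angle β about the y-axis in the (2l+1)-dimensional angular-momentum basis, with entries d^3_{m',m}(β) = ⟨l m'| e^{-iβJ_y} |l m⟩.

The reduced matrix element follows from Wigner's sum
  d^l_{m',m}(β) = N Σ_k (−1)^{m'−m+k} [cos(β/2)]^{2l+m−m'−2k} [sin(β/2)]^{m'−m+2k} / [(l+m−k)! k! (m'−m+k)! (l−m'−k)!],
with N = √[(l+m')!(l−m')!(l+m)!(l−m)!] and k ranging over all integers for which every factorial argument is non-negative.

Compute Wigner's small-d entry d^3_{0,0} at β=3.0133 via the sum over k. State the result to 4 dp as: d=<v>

d^3_{0,0}(β=3.0133) via Wigner's sum:
Half-angle: c=0.064102, s=0.997943. N=√(6·6·6·6)=36.000000
k∈{0,1,2,3} keeps every argument non-negative
  k=0: (−1)^0·36.0000/(36)·0.0641^6·0.9979^0 = +0.000000
  k=1: (−1)^1·36.0000/(4)·0.0641^4·0.9979^2 = -0.000151
  k=2: (−1)^2·36.0000/(4)·0.0641^2·0.9979^4 = +0.036679
  k=3: (−1)^3·36.0000/(36)·0.0641^0·0.9979^6 = -0.987723
d^3_{0,0}(3.0133) = +0.000000 -0.000151 +0.036679 -0.987723 = -0.951196

d=-0.9512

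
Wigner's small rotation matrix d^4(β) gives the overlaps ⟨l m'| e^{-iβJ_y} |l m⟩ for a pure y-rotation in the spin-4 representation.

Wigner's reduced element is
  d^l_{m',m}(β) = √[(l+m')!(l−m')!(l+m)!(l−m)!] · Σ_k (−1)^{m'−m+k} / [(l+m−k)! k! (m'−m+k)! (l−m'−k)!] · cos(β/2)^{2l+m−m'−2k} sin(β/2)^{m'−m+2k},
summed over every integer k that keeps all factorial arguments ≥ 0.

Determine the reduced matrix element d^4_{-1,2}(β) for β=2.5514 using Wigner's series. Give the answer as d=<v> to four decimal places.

d^4_{-1,2}(β=2.5514) via Wigner's sum:
c=cos(2.5514/2)=0.290832, s=sin(2.5514/2)=0.956774; N=√[6·120·720·2]=1018.233765
Admissible k: 3..5 (factorial args all ≥0)
  k=3: (−1)^0·1018.2338/(72)·0.2908^5·0.9568^3 = +0.025772
  k=4: (−1)^1·1018.2338/(48)·0.2908^3·0.9568^5 = -0.418389
  k=5: (−1)^2·1018.2338/(240)·0.2908^1·0.9568^7 = +0.905617
d^4_{-1,2}(2.5514) = +0.025772 -0.418389 +0.905617 = +0.513000

d=0.5130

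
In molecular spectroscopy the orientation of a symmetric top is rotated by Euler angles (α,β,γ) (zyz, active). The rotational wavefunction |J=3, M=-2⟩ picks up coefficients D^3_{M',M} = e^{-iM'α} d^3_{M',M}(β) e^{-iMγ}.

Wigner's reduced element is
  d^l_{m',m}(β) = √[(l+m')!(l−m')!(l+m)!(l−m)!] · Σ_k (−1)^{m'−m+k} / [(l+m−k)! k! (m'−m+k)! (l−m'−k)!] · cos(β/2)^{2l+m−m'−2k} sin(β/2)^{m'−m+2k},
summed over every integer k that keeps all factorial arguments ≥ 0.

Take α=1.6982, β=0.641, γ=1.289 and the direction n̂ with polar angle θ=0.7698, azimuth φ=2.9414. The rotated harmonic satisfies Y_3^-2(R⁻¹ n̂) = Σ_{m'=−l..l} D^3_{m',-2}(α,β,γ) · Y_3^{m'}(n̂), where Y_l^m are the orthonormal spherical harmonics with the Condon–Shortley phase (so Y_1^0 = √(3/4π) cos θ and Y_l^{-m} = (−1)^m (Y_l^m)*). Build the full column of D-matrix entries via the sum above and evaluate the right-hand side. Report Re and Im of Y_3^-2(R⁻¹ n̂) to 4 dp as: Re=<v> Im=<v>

Need the full column D^3_{m',-2} for m'=−3..3 at α=1.6982, β=0.641, γ=1.289.
cos(β/2)=0.949078, sin(β/2)=0.315041
d^3_{-3,-2}: single k=1 term ⇒ +0.594227;  D = +0.107192+0.584479i
d^3_{-2,-2}: k∈[0..1] ⇒ +0.730822 -0.402636 = +0.328186;  D = +0.312664-0.099736i
d^3_{-1,-2}: k∈[0..1] ⇒ -0.767144 +0.169059 = -0.598085;  D = +0.252684+0.542085i
d^3_{0,-2}: k∈[0..1] ⇒ +0.441065 -0.048600 = +0.392466;  D = -0.331767+0.209666i
d^3_{1,-2}: k∈[0..1] ⇒ -0.169059 +0.009314 = -0.159745;  D = -0.101806-0.123101i
d^3_{2,-2}: k∈[0..1] ⇒ +0.044365 -0.000978 = +0.043388;  D = +0.029651-0.031675i
d^3_{3,-2}: single k=0 term ⇒ -0.007215;  D = +0.005851+0.004221i
Y_3^{m'}(θ=0.7698,φ=2.9414) and Σ D·Y over m':
  (+0.1072+0.5845i)·(-0.1160-0.0795i)  (+0.3127-0.0997i)·(+0.3274+0.1386i)  (+0.2527+0.5421i)·(-0.3478-0.0706i)  (-0.3318+0.2097i)·(-0.1131+0.0000i)  (-0.1018-0.1231i)·(+0.3478-0.0706i)  (+0.0297-0.0317i)·(+0.3274-0.1386i)  (+0.0059+0.0042i)·(+0.1160-0.0795i)
Y_3^-2(R⁻¹ n̂) = +0.100309-0.345873i

Re=0.1003 Im=-0.3459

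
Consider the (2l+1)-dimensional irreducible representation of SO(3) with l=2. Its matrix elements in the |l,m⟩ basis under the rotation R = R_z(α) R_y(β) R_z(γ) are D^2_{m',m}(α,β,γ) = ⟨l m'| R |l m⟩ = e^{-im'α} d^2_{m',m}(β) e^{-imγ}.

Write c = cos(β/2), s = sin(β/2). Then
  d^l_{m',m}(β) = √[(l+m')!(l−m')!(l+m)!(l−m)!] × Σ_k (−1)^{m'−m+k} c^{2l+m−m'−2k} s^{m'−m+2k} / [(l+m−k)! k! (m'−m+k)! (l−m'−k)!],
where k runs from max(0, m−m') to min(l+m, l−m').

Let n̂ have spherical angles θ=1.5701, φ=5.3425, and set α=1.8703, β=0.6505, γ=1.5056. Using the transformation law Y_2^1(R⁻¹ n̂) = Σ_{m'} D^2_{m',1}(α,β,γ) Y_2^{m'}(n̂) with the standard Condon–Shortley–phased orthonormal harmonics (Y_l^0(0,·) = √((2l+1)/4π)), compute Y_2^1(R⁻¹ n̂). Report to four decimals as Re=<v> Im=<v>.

Need the full column D^2_{m',1} for m'=−2..2 at α=1.8703, β=0.6505, γ=1.5056.
cos(β/2)=0.947571, sin(β/2)=0.319546
d^2_{-2,1}: single k=3 term ⇒ +0.061836;  D = -0.038118+0.048690i
d^2_{-1,1}: k∈[2..3] ⇒ +0.275049 -0.010426 = +0.264623;  D = +0.247219+0.094383i
d^2_{0,1}: k∈[1..2] ⇒ +0.665953 -0.075733 = +0.590220;  D = +0.038453-0.588966i
d^2_{1,1}: k∈[0..1] ⇒ +0.806207 -0.275049 = +0.531158;  D = -0.516644+0.123319i
d^2_{2,1}: single k=0 term ⇒ -0.543748;  D = -0.276669-0.468099i
Y_2^{m'}(θ=1.5701,φ=5.3425) and Σ D·Y over m':
  (-0.0381+0.0487i)·(-0.1180+0.3678i)  (+0.2472+0.0944i)·(+0.0003+0.0004i)  (+0.0385-0.5890i)·(-0.3154+0.0000i)  (-0.5166+0.1233i)·(-0.0003+0.0004i)  (-0.2767-0.4681i)·(-0.1180-0.3678i)
Y_2^1(R⁻¹ n̂) = -0.164892+0.322876i

Re=-0.1649 Im=0.3229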